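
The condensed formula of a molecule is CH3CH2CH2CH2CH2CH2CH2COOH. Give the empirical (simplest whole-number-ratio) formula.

Element totals:
  C: 8
  H: 16
  O: 2
Molecular formula: C8H16O2.
gcd of subscripts = 2; dividing each by 2:
  C: 8/2 = 4
  H: 16/2 = 8
  O: 2/2 = 1

C4H8O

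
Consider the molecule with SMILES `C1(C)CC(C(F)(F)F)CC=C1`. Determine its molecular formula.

Atom tally by fragment:
  cyclohexene ring core → C:6 H:10
  (− 2 ring H displaced by substituents)
  + CH3 → C:1 H:3
  + CF3 → C:1 F:3
Element totals:
  C: 8
  H: 11
  F: 3

C8H11F3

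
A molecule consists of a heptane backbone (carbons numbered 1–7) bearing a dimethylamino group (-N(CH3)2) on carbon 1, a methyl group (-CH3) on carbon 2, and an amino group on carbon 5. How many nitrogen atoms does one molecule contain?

2

Atom tally by fragment:
  (CH3)2NCH2 → C:3 H:8 N:1
  CH(CH3) → C:2 H:4
  CH2 → C:1 H:2
  CH2 → C:1 H:2
  CH(NH2) → C:1 H:3 N:1
  CH2 → C:1 H:2
  CH3 → C:1 H:3
Element totals:
  C: 10
  H: 24
  N: 2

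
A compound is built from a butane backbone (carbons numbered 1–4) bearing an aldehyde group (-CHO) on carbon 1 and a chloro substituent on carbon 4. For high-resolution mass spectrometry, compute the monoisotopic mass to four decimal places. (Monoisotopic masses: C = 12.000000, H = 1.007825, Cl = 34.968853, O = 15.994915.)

120.0342

Atom tally by fragment:
  OHCCH2 → C:2 H:3 O:1
  CH2 → C:1 H:2
  CH2 → C:1 H:2
  CH2Cl → C:1 H:2 Cl:1
Element totals:
  C: 5
  H: 9
  Cl: 1
  O: 1
Molecular formula: C5H9ClO.
  M = 5(12.0) + 9(1.007825) + 34.968853 + 15.994915
    = 60.000000 + 9.070425 + 34.968853 + 15.994915 = 120.034193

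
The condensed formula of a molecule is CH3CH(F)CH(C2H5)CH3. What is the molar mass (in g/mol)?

104.17 g/mol

Atom tally by fragment:
  CH3 → C:1 H:3
  CH(F) → C:1 H:1 F:1
  CH(C2H5) → C:3 H:6
  CH3 → C:1 H:3
Element totals:
  C: 6
  H: 13
  F: 1
Molecular formula: C6H13F.
  M = 6(12.011) + 13(1.008) + 18.998
    = 72.066 + 13.104 + 18.998 = 104.168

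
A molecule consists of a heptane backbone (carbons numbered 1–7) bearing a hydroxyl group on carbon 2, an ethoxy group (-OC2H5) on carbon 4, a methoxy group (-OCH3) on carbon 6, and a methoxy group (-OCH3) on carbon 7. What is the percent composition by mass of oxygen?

Atom tally by fragment:
  CH3 → C:1 H:3
  CH(OH) → C:1 H:2 O:1
  CH2 → C:1 H:2
  CH(OC2H5) → C:3 H:6 O:1
  CH2 → C:1 H:2
  CH(OCH3) → C:2 H:4 O:1
  CH2OCH3 → C:2 H:5 O:1
Element totals:
  C: 11
  H: 24
  O: 4
Molecular formula: C11H24O4.
Molar mass = 220.309 g/mol.
Mass from O: 4 × 15.999 = 63.996 g/mol.
%O = 63.996 / 220.309 × 100 = 29.05%.

29.05%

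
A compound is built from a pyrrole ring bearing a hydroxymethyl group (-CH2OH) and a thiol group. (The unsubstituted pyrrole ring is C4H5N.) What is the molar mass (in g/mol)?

Atom tally by fragment:
  pyrrole ring core → C:4 H:5 N:1
  (− 2 ring H displaced by substituents)
  + CH2OH → C:1 H:3 O:1
  + SH → S:1 H:1
Element totals:
  C: 5
  H: 7
  N: 1
  O: 1
  S: 1
Molecular formula: C5H7NOS.
  M = 5(12.011) + 7(1.008) + 14.007 + 15.999 + 32.06
    = 60.055 + 7.056 + 14.007 + 15.999 + 32.060 = 129.177

129.18 g/mol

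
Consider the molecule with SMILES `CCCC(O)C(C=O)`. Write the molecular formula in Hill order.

Atom tally by fragment:
  CH3 → C:1 H:3
  CH2 → C:1 H:2
  CH2 → C:1 H:2
  CH(OH) → C:1 H:2 O:1
  CH2CHO → C:2 H:3 O:1
Element totals:
  C: 6
  H: 12
  O: 2

C6H12O2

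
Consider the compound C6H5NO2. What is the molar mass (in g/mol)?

Atom tally by fragment:
  benzene ring core → C:6 H:6
  (− 1 ring H displaced by substituents)
  + NO2 → N:1 O:2
Element totals:
  C: 6
  H: 5
  N: 1
  O: 2
Molecular formula: C6H5NO2.
  M = 6(12.011) + 5(1.008) + 14.007 + 2(15.999)
    = 72.066 + 5.040 + 14.007 + 31.998 = 123.111

123.11 g/mol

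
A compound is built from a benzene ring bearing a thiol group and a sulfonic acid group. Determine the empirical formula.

C6H6O3S2

Atom tally by fragment:
  benzene ring core → C:6 H:6
  (− 2 ring H displaced by substituents)
  + SH → S:1 H:1
  + SO3H → S:1 O:3 H:1
Element totals:
  C: 6
  H: 6
  O: 3
  S: 2
Molecular formula: C6H6O3S2.
gcd of subscripts (6, 6, 3, 2) = 1, so the empirical formula equals the molecular formula.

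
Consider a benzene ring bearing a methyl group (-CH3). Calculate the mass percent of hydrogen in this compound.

Atom tally by fragment:
  benzene ring core → C:6 H:6
  (− 1 ring H displaced by substituents)
  + CH3 → C:1 H:3
Element totals:
  C: 7
  H: 8
Molecular formula: C7H8.
Molar mass = 92.141 g/mol.
Mass from H: 8 × 1.008 = 8.064 g/mol.
%H = 8.064 / 92.141 × 100 = 8.75%.

8.75%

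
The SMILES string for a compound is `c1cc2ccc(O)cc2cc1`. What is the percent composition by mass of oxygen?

Atom tally by fragment:
  naphthalene ring system core → C:10 H:8
  (− 1 ring H displaced by substituents)
  + OH → O:1 H:1
Element totals:
  C: 10
  H: 8
  O: 1
Molecular formula: C10H8O.
Molar mass = 144.173 g/mol.
Mass from O: 1 × 15.999 = 15.999 g/mol.
%O = 15.999 / 144.173 × 100 = 11.10%.

11.10%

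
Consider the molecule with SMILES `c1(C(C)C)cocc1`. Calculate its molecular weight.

110.16 g/mol

Atom tally by fragment:
  furan ring core → C:4 H:4 O:1
  (− 1 ring H displaced by substituents)
  + CH(CH3)2 → C:3 H:7
Element totals:
  C: 7
  H: 10
  O: 1
Molecular formula: C7H10O.
  M = 7(12.011) + 10(1.008) + 15.999
    = 84.077 + 10.080 + 15.999 = 110.156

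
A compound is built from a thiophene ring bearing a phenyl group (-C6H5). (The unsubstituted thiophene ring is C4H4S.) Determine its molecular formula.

C10H8S

Atom tally by fragment:
  thiophene ring core → C:4 H:4 S:1
  (− 1 ring H displaced by substituents)
  + C6H5 → C:6 H:5
Element totals:
  C: 10
  H: 8
  S: 1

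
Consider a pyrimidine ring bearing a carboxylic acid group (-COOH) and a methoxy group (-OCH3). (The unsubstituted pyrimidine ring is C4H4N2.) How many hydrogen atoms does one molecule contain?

6

Atom tally by fragment:
  pyrimidine ring core → C:4 H:4 N:2
  (− 2 ring H displaced by substituents)
  + COOH → C:1 H:1 O:2
  + OCH3 → C:1 H:3 O:1
Element totals:
  C: 6
  H: 6
  N: 2
  O: 3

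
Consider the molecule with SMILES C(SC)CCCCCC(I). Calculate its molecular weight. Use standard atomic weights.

Atom tally by fragment:
  CH3SCH2 → C:2 H:5 S:1
  CH2 → C:1 H:2
  CH2 → C:1 H:2
  CH2 → C:1 H:2
  CH2 → C:1 H:2
  CH2 → C:1 H:2
  CH2I → C:1 H:2 I:1
Element totals:
  C: 8
  H: 17
  I: 1
  S: 1
Molecular formula: C8H17IS.
  M = 8(12.011) + 17(1.008) + 126.904 + 32.06
    = 96.088 + 17.136 + 126.904 + 32.060 = 272.188

272.19 g/mol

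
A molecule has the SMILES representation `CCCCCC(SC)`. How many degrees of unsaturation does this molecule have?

0

Atom tally by fragment:
  CH3 → C:1 H:3
  CH2 → C:1 H:2
  CH2 → C:1 H:2
  CH2 → C:1 H:2
  CH2 → C:1 H:2
  CH2SCH3 → C:2 H:5 S:1
Element totals:
  C: 7
  H: 16
  S: 1
Molecular formula: C7H16S.
DoU = (2C + 2 + N − H − X) / 2 = (2·7 + 2 + 0 − 16 − 0) / 2 = 0.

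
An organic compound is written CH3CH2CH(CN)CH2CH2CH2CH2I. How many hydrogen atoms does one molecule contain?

Atom tally by fragment:
  CH3 → C:1 H:3
  CH2 → C:1 H:2
  CH(CN) → C:2 H:1 N:1
  CH2 → C:1 H:2
  CH2 → C:1 H:2
  CH2 → C:1 H:2
  CH2I → C:1 H:2 I:1
Element totals:
  C: 8
  H: 14
  I: 1
  N: 1

14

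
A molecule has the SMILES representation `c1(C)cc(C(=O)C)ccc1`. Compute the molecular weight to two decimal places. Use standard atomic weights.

134.18 g/mol

Atom tally by fragment:
  benzene ring core → C:6 H:6
  (− 2 ring H displaced by substituents)
  + CH3 → C:1 H:3
  + COCH3 → C:2 H:3 O:1
Element totals:
  C: 9
  H: 10
  O: 1
Molecular formula: C9H10O.
  M = 9(12.011) + 10(1.008) + 15.999
    = 108.099 + 10.080 + 15.999 = 134.178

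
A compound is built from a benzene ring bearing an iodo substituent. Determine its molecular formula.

Atom tally by fragment:
  benzene ring core → C:6 H:6
  (− 1 ring H displaced by substituents)
  + I → I:1
Element totals:
  C: 6
  H: 5
  I: 1

C6H5I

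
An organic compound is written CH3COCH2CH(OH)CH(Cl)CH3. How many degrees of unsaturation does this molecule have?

1

Atom tally by fragment:
  CH3COCH2 → C:3 H:5 O:1
  CH(OH) → C:1 H:2 O:1
  CH(Cl) → C:1 H:1 Cl:1
  CH3 → C:1 H:3
Element totals:
  C: 6
  H: 11
  Cl: 1
  O: 2
Molecular formula: C6H11ClO2.
DoU = (2C + 2 + N − H − X) / 2 = (2·6 + 2 + 0 − 11 − 1) / 2 = 1.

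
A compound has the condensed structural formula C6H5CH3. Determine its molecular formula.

C7H8

Element totals:
  C: 7
  H: 8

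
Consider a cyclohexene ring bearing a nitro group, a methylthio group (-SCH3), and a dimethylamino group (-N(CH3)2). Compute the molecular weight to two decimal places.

216.30 g/mol

Atom tally by fragment:
  cyclohexene ring core → C:6 H:10
  (− 3 ring H displaced by substituents)
  + NO2 → N:1 O:2
  + SCH3 → C:1 H:3 S:1
  + N(CH3)2 → N:1 C:2 H:6
Element totals:
  C: 9
  H: 16
  N: 2
  O: 2
  S: 1
Molecular formula: C9H16N2O2S.
  M = 9(12.011) + 16(1.008) + 2(14.007) + 2(15.999) + 32.06
    = 108.099 + 16.128 + 28.014 + 31.998 + 32.060 = 216.299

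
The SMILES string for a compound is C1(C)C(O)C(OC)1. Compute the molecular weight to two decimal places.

Atom tally by fragment:
  cyclopropane ring core → C:3 H:6
  (− 3 ring H displaced by substituents)
  + CH3 → C:1 H:3
  + OH → O:1 H:1
  + OCH3 → C:1 H:3 O:1
Element totals:
  C: 5
  H: 10
  O: 2
Molecular formula: C5H10O2.
  M = 5(12.011) + 10(1.008) + 2(15.999)
    = 60.055 + 10.080 + 31.998 = 102.133

102.13 g/mol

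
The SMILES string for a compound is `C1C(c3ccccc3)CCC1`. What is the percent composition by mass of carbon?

90.35%

Atom tally by fragment:
  cyclopentane ring core → C:5 H:10
  (− 1 ring H displaced by substituents)
  + C6H5 → C:6 H:5
Element totals:
  C: 11
  H: 14
Molecular formula: C11H14.
Molar mass = 146.233 g/mol.
Mass from C: 11 × 12.011 = 132.121 g/mol.
%C = 132.121 / 146.233 × 100 = 90.35%.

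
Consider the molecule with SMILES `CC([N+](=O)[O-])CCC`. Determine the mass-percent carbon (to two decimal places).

51.26%

Atom tally by fragment:
  CH3 → C:1 H:3
  CH(NO2) → C:1 H:1 N:1 O:2
  CH2 → C:1 H:2
  CH2 → C:1 H:2
  CH3 → C:1 H:3
Element totals:
  C: 5
  H: 11
  N: 1
  O: 2
Molecular formula: C5H11NO2.
Molar mass = 117.148 g/mol.
Mass from C: 5 × 12.011 = 60.055 g/mol.
%C = 60.055 / 117.148 × 100 = 51.26%.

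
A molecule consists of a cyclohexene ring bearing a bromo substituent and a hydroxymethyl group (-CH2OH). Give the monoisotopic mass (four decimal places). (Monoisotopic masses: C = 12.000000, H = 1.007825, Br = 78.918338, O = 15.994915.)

Atom tally by fragment:
  cyclohexene ring core → C:6 H:10
  (− 2 ring H displaced by substituents)
  + Br → Br:1
  + CH2OH → C:1 H:3 O:1
Element totals:
  C: 7
  H: 11
  Br: 1
  O: 1
Molecular formula: C7H11BrO.
  M = 7(12.0) + 11(1.007825) + 78.918338 + 15.994915
    = 84.000000 + 11.086075 + 78.918338 + 15.994915 = 189.999328

189.9993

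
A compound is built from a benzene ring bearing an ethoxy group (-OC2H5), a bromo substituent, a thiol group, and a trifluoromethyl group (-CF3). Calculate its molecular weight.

Atom tally by fragment:
  benzene ring core → C:6 H:6
  (− 4 ring H displaced by substituents)
  + OC2H5 → C:2 H:5 O:1
  + Br → Br:1
  + SH → S:1 H:1
  + CF3 → C:1 F:3
Element totals:
  C: 9
  H: 8
  Br: 1
  F: 3
  O: 1
  S: 1
Molecular formula: C9H8BrF3OS.
  M = 9(12.011) + 8(1.008) + 79.904 + 3(18.998) + 15.999 + 32.06
    = 108.099 + 8.064 + 79.904 + 56.994 + 15.999 + 32.060 = 301.120

301.12 g/mol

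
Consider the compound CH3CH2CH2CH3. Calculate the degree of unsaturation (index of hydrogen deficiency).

0

Atom tally by fragment:
  CH3 → C:1 H:3
  CH2 → C:1 H:2
  CH2 → C:1 H:2
  CH3 → C:1 H:3
Element totals:
  C: 4
  H: 10
Molecular formula: C4H10.
DoU = (2C + 2 + N − H − X) / 2 = (2·4 + 2 + 0 − 10 − 0) / 2 = 0.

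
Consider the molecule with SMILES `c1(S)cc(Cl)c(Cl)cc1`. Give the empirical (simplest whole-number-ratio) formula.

C6H4Cl2S

Atom tally by fragment:
  benzene ring core → C:6 H:6
  (− 3 ring H displaced by substituents)
  + SH → S:1 H:1
  + Cl → Cl:1
  + Cl → Cl:1
Element totals:
  C: 6
  H: 4
  Cl: 2
  S: 1
Molecular formula: C6H4Cl2S.
gcd of subscripts (6, 2, 4, 1) = 1, so the empirical formula equals the molecular formula.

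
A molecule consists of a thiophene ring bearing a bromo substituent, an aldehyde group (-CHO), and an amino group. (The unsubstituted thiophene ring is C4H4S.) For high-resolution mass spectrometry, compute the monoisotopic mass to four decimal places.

Atom tally by fragment:
  thiophene ring core → C:4 H:4 S:1
  (− 3 ring H displaced by substituents)
  + Br → Br:1
  + CHO → C:1 H:1 O:1
  + NH2 → N:1 H:2
Element totals:
  C: 5
  H: 4
  Br: 1
  N: 1
  O: 1
  S: 1
Molecular formula: C5H4BrNOS.
  M = 5(12.0) + 4(1.007825) + 78.918338 + 14.003074 + 15.994915 + 31.972071
    = 60.000000 + 4.031300 + 78.918338 + 14.003074 + 15.994915 + 31.972071 = 204.919698

204.9197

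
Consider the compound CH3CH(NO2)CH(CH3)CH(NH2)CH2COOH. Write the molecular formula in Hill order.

Atom tally by fragment:
  CH3 → C:1 H:3
  CH(NO2) → C:1 H:1 N:1 O:2
  CH(CH3) → C:2 H:4
  CH(NH2) → C:1 H:3 N:1
  CH2COOH → C:2 H:3 O:2
Element totals:
  C: 7
  H: 14
  N: 2
  O: 4

C7H14N2O4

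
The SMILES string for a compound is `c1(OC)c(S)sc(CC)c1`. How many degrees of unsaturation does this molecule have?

3

Atom tally by fragment:
  thiophene ring core → C:4 H:4 S:1
  (− 3 ring H displaced by substituents)
  + OCH3 → C:1 H:3 O:1
  + SH → S:1 H:1
  + C2H5 → C:2 H:5
Element totals:
  C: 7
  H: 10
  O: 1
  S: 2
Molecular formula: C7H10OS2.
DoU = (2C + 2 + N − H − X) / 2 = (2·7 + 2 + 0 − 10 − 0) / 2 = 3.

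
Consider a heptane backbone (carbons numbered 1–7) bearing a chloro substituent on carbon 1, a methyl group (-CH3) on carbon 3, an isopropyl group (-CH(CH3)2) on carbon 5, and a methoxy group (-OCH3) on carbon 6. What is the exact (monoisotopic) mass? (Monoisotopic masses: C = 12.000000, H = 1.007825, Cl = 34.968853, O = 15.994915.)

Atom tally by fragment:
  ClCH2 → C:1 H:2 Cl:1
  CH2 → C:1 H:2
  CH(CH3) → C:2 H:4
  CH2 → C:1 H:2
  CH(CH(CH3)2) → C:4 H:8
  CH(OCH3) → C:2 H:4 O:1
  CH3 → C:1 H:3
Element totals:
  C: 12
  H: 25
  Cl: 1
  O: 1
Molecular formula: C12H25ClO.
  M = 12(12.0) + 25(1.007825) + 34.968853 + 15.994915
    = 144.000000 + 25.195625 + 34.968853 + 15.994915 = 220.159393

220.1594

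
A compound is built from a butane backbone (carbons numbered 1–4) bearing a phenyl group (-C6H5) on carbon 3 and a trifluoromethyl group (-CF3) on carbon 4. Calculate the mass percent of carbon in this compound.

Atom tally by fragment:
  CH3 → C:1 H:3
  CH2 → C:1 H:2
  CH(C6H5) → C:7 H:6
  CH2CF3 → C:2 H:2 F:3
Element totals:
  C: 11
  H: 13
  F: 3
Molecular formula: C11H13F3.
Molar mass = 202.219 g/mol.
Mass from C: 11 × 12.011 = 132.121 g/mol.
%C = 132.121 / 202.219 × 100 = 65.34%.

65.34%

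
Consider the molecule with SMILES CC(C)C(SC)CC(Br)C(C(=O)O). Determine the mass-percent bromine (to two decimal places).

Atom tally by fragment:
  CH3 → C:1 H:3
  CH(CH3) → C:2 H:4
  CH(SCH3) → C:2 H:4 S:1
  CH2 → C:1 H:2
  CH(Br) → C:1 H:1 Br:1
  CH2COOH → C:2 H:3 O:2
Element totals:
  C: 9
  H: 17
  Br: 1
  O: 2
  S: 1
Molecular formula: C9H17BrO2S.
Molar mass = 269.197 g/mol.
Mass from Br: 1 × 79.904 = 79.904 g/mol.
%Br = 79.904 / 269.197 × 100 = 29.68%.

29.68%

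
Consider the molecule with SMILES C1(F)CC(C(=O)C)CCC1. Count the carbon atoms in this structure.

Atom tally by fragment:
  cyclohexane ring core → C:6 H:12
  (− 2 ring H displaced by substituents)
  + F → F:1
  + COCH3 → C:2 H:3 O:1
Element totals:
  C: 8
  H: 13
  F: 1
  O: 1

8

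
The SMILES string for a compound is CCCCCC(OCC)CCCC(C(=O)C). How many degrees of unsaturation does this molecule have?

1

Atom tally by fragment:
  CH3 → C:1 H:3
  CH2 → C:1 H:2
  CH2 → C:1 H:2
  CH2 → C:1 H:2
  CH2 → C:1 H:2
  CH(OC2H5) → C:3 H:6 O:1
  CH2 → C:1 H:2
  CH2 → C:1 H:2
  CH2 → C:1 H:2
  CH2COCH3 → C:3 H:5 O:1
Element totals:
  C: 14
  H: 28
  O: 2
Molecular formula: C14H28O2.
DoU = (2C + 2 + N − H − X) / 2 = (2·14 + 2 + 0 − 28 − 0) / 2 = 1.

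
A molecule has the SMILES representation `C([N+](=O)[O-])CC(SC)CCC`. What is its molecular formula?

Atom tally by fragment:
  O2NCH2 → C:1 H:2 N:1 O:2
  CH2 → C:1 H:2
  CH(SCH3) → C:2 H:4 S:1
  CH2 → C:1 H:2
  CH2 → C:1 H:2
  CH3 → C:1 H:3
Element totals:
  C: 7
  H: 15
  N: 1
  O: 2
  S: 1

C7H15NO2S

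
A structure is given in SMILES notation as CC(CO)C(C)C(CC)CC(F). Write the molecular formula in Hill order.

C10H21FO

Atom tally by fragment:
  CH3 → C:1 H:3
  CH(CH2OH) → C:2 H:4 O:1
  CH(CH3) → C:2 H:4
  CH(C2H5) → C:3 H:6
  CH2 → C:1 H:2
  CH2F → C:1 H:2 F:1
Element totals:
  C: 10
  H: 21
  F: 1
  O: 1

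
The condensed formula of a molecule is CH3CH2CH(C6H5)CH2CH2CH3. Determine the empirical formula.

Atom tally by fragment:
  CH3 → C:1 H:3
  CH2 → C:1 H:2
  CH(C6H5) → C:7 H:6
  CH2 → C:1 H:2
  CH2 → C:1 H:2
  CH3 → C:1 H:3
Element totals:
  C: 12
  H: 18
Molecular formula: C12H18.
gcd of subscripts = 6; dividing each by 6:
  C: 12/6 = 2
  H: 18/6 = 3

C2H3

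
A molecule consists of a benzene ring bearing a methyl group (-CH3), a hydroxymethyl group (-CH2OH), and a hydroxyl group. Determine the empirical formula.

Atom tally by fragment:
  benzene ring core → C:6 H:6
  (− 3 ring H displaced by substituents)
  + CH3 → C:1 H:3
  + CH2OH → C:1 H:3 O:1
  + OH → O:1 H:1
Element totals:
  C: 8
  H: 10
  O: 2
Molecular formula: C8H10O2.
gcd of subscripts = 2; dividing each by 2:
  C: 8/2 = 4
  H: 10/2 = 5
  O: 2/2 = 1

C4H5O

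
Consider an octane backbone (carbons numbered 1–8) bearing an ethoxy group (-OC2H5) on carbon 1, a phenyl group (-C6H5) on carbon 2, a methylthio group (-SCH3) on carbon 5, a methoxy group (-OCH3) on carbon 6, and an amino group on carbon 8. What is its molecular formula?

C18H31NO2S

Atom tally by fragment:
  C2H5OCH2 → C:3 H:7 O:1
  CH(C6H5) → C:7 H:6
  CH2 → C:1 H:2
  CH2 → C:1 H:2
  CH(SCH3) → C:2 H:4 S:1
  CH(OCH3) → C:2 H:4 O:1
  CH2 → C:1 H:2
  CH2NH2 → C:1 H:4 N:1
Element totals:
  C: 18
  H: 31
  N: 1
  O: 2
  S: 1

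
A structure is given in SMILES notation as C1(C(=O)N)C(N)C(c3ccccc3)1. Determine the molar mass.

176.22 g/mol

Atom tally by fragment:
  cyclopropane ring core → C:3 H:6
  (− 3 ring H displaced by substituents)
  + CONH2 → C:1 H:2 O:1 N:1
  + NH2 → N:1 H:2
  + C6H5 → C:6 H:5
Element totals:
  C: 10
  H: 12
  N: 2
  O: 1
Molecular formula: C10H12N2O.
  M = 10(12.011) + 12(1.008) + 2(14.007) + 15.999
    = 120.110 + 12.096 + 28.014 + 15.999 = 176.219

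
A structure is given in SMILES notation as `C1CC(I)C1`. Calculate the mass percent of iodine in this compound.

Atom tally by fragment:
  cyclobutane ring core → C:4 H:8
  (− 1 ring H displaced by substituents)
  + I → I:1
Element totals:
  C: 4
  H: 7
  I: 1
Molecular formula: C4H7I.
Molar mass = 182.004 g/mol.
Mass from I: 1 × 126.904 = 126.904 g/mol.
%I = 126.904 / 182.004 × 100 = 69.73%.

69.73%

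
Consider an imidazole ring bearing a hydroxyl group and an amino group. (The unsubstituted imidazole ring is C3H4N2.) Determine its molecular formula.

Atom tally by fragment:
  imidazole ring core → C:3 H:4 N:2
  (− 2 ring H displaced by substituents)
  + OH → O:1 H:1
  + NH2 → N:1 H:2
Element totals:
  C: 3
  H: 5
  N: 3
  O: 1

C3H5N3O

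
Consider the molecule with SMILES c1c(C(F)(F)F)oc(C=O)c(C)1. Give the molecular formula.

C7H5F3O2

Atom tally by fragment:
  furan ring core → C:4 H:4 O:1
  (− 3 ring H displaced by substituents)
  + CF3 → C:1 F:3
  + CHO → C:1 H:1 O:1
  + CH3 → C:1 H:3
Element totals:
  C: 7
  H: 5
  F: 3
  O: 2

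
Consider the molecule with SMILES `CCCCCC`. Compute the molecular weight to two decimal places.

86.18 g/mol

Atom tally by fragment:
  CH3 → C:1 H:3
  CH2 → C:1 H:2
  CH2 → C:1 H:2
  CH2 → C:1 H:2
  CH2 → C:1 H:2
  CH3 → C:1 H:3
Element totals:
  C: 6
  H: 14
Molecular formula: C6H14.
  M = 6(12.011) + 14(1.008)
    = 72.066 + 14.112 = 86.178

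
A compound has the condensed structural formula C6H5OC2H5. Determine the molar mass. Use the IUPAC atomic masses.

Atom tally by fragment:
  benzene ring core → C:6 H:6
  (− 1 ring H displaced by substituents)
  + OC2H5 → C:2 H:5 O:1
Element totals:
  C: 8
  H: 10
  O: 1
Molecular formula: C8H10O.
  M = 8(12.011) + 10(1.008) + 15.999
    = 96.088 + 10.080 + 15.999 = 122.167

122.17 g/mol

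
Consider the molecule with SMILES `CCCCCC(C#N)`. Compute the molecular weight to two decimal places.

111.19 g/mol

Atom tally by fragment:
  CH3 → C:1 H:3
  CH2 → C:1 H:2
  CH2 → C:1 H:2
  CH2 → C:1 H:2
  CH2 → C:1 H:2
  CH2CN → C:2 H:2 N:1
Element totals:
  C: 7
  H: 13
  N: 1
Molecular formula: C7H13N.
  M = 7(12.011) + 13(1.008) + 14.007
    = 84.077 + 13.104 + 14.007 = 111.188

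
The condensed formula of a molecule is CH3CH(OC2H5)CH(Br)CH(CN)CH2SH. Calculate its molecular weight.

252.17 g/mol

Element totals:
  C: 8
  H: 14
  Br: 1
  N: 1
  O: 1
  S: 1
Molecular formula: C8H14BrNOS.
  M = 8(12.011) + 14(1.008) + 79.904 + 14.007 + 15.999 + 32.06
    = 96.088 + 14.112 + 79.904 + 14.007 + 15.999 + 32.060 = 252.170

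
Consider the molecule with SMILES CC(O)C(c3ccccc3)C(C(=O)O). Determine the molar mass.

Atom tally by fragment:
  CH3 → C:1 H:3
  CH(OH) → C:1 H:2 O:1
  CH(C6H5) → C:7 H:6
  CH2COOH → C:2 H:3 O:2
Element totals:
  C: 11
  H: 14
  O: 3
Molecular formula: C11H14O3.
  M = 11(12.011) + 14(1.008) + 3(15.999)
    = 132.121 + 14.112 + 47.997 = 194.230

194.23 g/mol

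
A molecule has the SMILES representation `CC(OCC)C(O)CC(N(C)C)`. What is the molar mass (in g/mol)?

175.27 g/mol

Atom tally by fragment:
  CH3 → C:1 H:3
  CH(OC2H5) → C:3 H:6 O:1
  CH(OH) → C:1 H:2 O:1
  CH2 → C:1 H:2
  CH2N(CH3)2 → C:3 H:8 N:1
Element totals:
  C: 9
  H: 21
  N: 1
  O: 2
Molecular formula: C9H21NO2.
  M = 9(12.011) + 21(1.008) + 14.007 + 2(15.999)
    = 108.099 + 21.168 + 14.007 + 31.998 = 175.272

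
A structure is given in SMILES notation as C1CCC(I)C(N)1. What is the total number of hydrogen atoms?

Atom tally by fragment:
  cyclopentane ring core → C:5 H:10
  (− 2 ring H displaced by substituents)
  + I → I:1
  + NH2 → N:1 H:2
Element totals:
  C: 5
  H: 10
  I: 1
  N: 1

10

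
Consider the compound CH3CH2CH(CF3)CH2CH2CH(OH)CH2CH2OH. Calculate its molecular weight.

214.23 g/mol

Atom tally by fragment:
  CH3 → C:1 H:3
  CH2 → C:1 H:2
  CH(CF3) → C:2 H:1 F:3
  CH2 → C:1 H:2
  CH2 → C:1 H:2
  CH(OH) → C:1 H:2 O:1
  CH2 → C:1 H:2
  CH2OH → C:1 H:3 O:1
Element totals:
  C: 9
  H: 17
  F: 3
  O: 2
Molecular formula: C9H17F3O2.
  M = 9(12.011) + 17(1.008) + 3(18.998) + 2(15.999)
    = 108.099 + 17.136 + 56.994 + 31.998 = 214.227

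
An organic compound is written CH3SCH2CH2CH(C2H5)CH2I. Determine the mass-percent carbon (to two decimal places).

32.57%

Element totals:
  C: 7
  H: 15
  I: 1
  S: 1
Molecular formula: C7H15IS.
Molar mass = 258.161 g/mol.
Mass from C: 7 × 12.011 = 84.077 g/mol.
%C = 84.077 / 258.161 × 100 = 32.57%.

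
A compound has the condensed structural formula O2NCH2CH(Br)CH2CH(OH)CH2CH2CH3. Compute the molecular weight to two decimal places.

Atom tally by fragment:
  O2NCH2 → C:1 H:2 N:1 O:2
  CH(Br) → C:1 H:1 Br:1
  CH2 → C:1 H:2
  CH(OH) → C:1 H:2 O:1
  CH2 → C:1 H:2
  CH2 → C:1 H:2
  CH3 → C:1 H:3
Element totals:
  C: 7
  H: 14
  Br: 1
  N: 1
  O: 3
Molecular formula: C7H14BrNO3.
  M = 7(12.011) + 14(1.008) + 79.904 + 14.007 + 3(15.999)
    = 84.077 + 14.112 + 79.904 + 14.007 + 47.997 = 240.097

240.10 g/mol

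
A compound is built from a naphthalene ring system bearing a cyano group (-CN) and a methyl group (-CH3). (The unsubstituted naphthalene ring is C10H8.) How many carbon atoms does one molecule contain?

Atom tally by fragment:
  naphthalene ring system core → C:10 H:8
  (− 2 ring H displaced by substituents)
  + CN → C:1 N:1
  + CH3 → C:1 H:3
Element totals:
  C: 12
  H: 9
  N: 1

12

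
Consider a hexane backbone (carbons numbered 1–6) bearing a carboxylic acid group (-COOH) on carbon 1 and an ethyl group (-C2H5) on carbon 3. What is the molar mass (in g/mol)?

Atom tally by fragment:
  HOOCCH2 → C:2 H:3 O:2
  CH2 → C:1 H:2
  CH(C2H5) → C:3 H:6
  CH2 → C:1 H:2
  CH2 → C:1 H:2
  CH3 → C:1 H:3
Element totals:
  C: 9
  H: 18
  O: 2
Molecular formula: C9H18O2.
  M = 9(12.011) + 18(1.008) + 2(15.999)
    = 108.099 + 18.144 + 31.998 = 158.241

158.24 g/mol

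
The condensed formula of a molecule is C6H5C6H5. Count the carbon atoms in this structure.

Atom tally by fragment:
  benzene ring core → C:6 H:6
  (− 1 ring H displaced by substituents)
  + C6H5 → C:6 H:5
Element totals:
  C: 12
  H: 10

12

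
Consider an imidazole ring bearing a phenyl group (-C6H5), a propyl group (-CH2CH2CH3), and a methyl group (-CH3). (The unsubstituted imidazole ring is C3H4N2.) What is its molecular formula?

Atom tally by fragment:
  imidazole ring core → C:3 H:4 N:2
  (− 3 ring H displaced by substituents)
  + C6H5 → C:6 H:5
  + CH2CH2CH3 → C:3 H:7
  + CH3 → C:1 H:3
Element totals:
  C: 13
  H: 16
  N: 2

C13H16N2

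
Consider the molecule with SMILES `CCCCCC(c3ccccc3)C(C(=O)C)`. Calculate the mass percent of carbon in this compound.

82.52%

Atom tally by fragment:
  CH3 → C:1 H:3
  CH2 → C:1 H:2
  CH2 → C:1 H:2
  CH2 → C:1 H:2
  CH2 → C:1 H:2
  CH(C6H5) → C:7 H:6
  CH2COCH3 → C:3 H:5 O:1
Element totals:
  C: 15
  H: 22
  O: 1
Molecular formula: C15H22O.
Molar mass = 218.340 g/mol.
Mass from C: 15 × 12.011 = 180.165 g/mol.
%C = 180.165 / 218.340 × 100 = 82.52%.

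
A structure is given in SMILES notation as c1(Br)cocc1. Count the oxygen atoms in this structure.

Atom tally by fragment:
  furan ring core → C:4 H:4 O:1
  (− 1 ring H displaced by substituents)
  + Br → Br:1
Element totals:
  C: 4
  H: 3
  Br: 1
  O: 1

1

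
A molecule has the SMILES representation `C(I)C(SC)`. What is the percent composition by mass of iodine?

62.81%

Atom tally by fragment:
  ICH2 → C:1 H:2 I:1
  CH2SCH3 → C:2 H:5 S:1
Element totals:
  C: 3
  H: 7
  I: 1
  S: 1
Molecular formula: C3H7IS.
Molar mass = 202.053 g/mol.
Mass from I: 1 × 126.904 = 126.904 g/mol.
%I = 126.904 / 202.053 × 100 = 62.81%.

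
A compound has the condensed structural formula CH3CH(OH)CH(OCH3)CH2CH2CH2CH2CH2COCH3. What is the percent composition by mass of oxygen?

23.73%

Element totals:
  C: 11
  H: 22
  O: 3
Molecular formula: C11H22O3.
Molar mass = 202.294 g/mol.
Mass from O: 3 × 15.999 = 47.997 g/mol.
%O = 47.997 / 202.294 × 100 = 23.73%.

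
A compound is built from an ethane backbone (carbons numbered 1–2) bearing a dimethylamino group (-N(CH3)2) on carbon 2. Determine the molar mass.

Atom tally by fragment:
  CH3 → C:1 H:3
  CH2N(CH3)2 → C:3 H:8 N:1
Element totals:
  C: 4
  H: 11
  N: 1
Molecular formula: C4H11N.
  M = 4(12.011) + 11(1.008) + 14.007
    = 48.044 + 11.088 + 14.007 = 73.139

73.14 g/mol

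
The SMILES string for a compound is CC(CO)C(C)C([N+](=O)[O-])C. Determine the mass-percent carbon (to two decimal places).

52.16%

Atom tally by fragment:
  CH3 → C:1 H:3
  CH(CH2OH) → C:2 H:4 O:1
  CH(CH3) → C:2 H:4
  CH(NO2) → C:1 H:1 N:1 O:2
  CH3 → C:1 H:3
Element totals:
  C: 7
  H: 15
  N: 1
  O: 3
Molecular formula: C7H15NO3.
Molar mass = 161.201 g/mol.
Mass from C: 7 × 12.011 = 84.077 g/mol.
%C = 84.077 / 161.201 × 100 = 52.16%.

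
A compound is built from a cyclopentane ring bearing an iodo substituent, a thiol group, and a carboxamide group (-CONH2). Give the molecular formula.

Atom tally by fragment:
  cyclopentane ring core → C:5 H:10
  (− 3 ring H displaced by substituents)
  + I → I:1
  + SH → S:1 H:1
  + CONH2 → C:1 H:2 O:1 N:1
Element totals:
  C: 6
  H: 10
  I: 1
  N: 1
  O: 1
  S: 1

C6H10INOS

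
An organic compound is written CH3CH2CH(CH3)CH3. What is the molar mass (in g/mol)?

Element totals:
  C: 5
  H: 12
Molecular formula: C5H12.
  M = 5(12.011) + 12(1.008)
    = 60.055 + 12.096 = 72.151

72.15 g/mol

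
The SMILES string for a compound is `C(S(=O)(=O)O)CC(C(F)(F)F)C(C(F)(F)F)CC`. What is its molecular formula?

C8H12F6O3S

Atom tally by fragment:
  HO3SCH2 → C:1 H:3 S:1 O:3
  CH2 → C:1 H:2
  CH(CF3) → C:2 H:1 F:3
  CH(CF3) → C:2 H:1 F:3
  CH2 → C:1 H:2
  CH3 → C:1 H:3
Element totals:
  C: 8
  H: 12
  F: 6
  O: 3
  S: 1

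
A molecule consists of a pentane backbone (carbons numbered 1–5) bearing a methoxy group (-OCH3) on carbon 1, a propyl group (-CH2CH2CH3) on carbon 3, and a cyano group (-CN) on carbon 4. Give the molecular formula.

Atom tally by fragment:
  CH3OCH2 → C:2 H:5 O:1
  CH2 → C:1 H:2
  CH(CH2CH2CH3) → C:4 H:8
  CH(CN) → C:2 H:1 N:1
  CH3 → C:1 H:3
Element totals:
  C: 10
  H: 19
  N: 1
  O: 1

C10H19NO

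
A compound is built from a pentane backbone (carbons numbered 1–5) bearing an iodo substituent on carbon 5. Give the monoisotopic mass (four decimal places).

Atom tally by fragment:
  CH3 → C:1 H:3
  CH2 → C:1 H:2
  CH2 → C:1 H:2
  CH2 → C:1 H:2
  CH2I → C:1 H:2 I:1
Element totals:
  C: 5
  H: 11
  I: 1
Molecular formula: C5H11I.
  M = 5(12.0) + 11(1.007825) + 126.904472
    = 60.000000 + 11.086075 + 126.904472 = 197.990547

197.9905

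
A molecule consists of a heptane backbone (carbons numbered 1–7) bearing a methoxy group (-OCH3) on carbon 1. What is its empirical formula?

C8H18O

Atom tally by fragment:
  CH3OCH2 → C:2 H:5 O:1
  CH2 → C:1 H:2
  CH2 → C:1 H:2
  CH2 → C:1 H:2
  CH2 → C:1 H:2
  CH2 → C:1 H:2
  CH3 → C:1 H:3
Element totals:
  C: 8
  H: 18
  O: 1
Molecular formula: C8H18O.
gcd of subscripts (8, 18, 1) = 1, so the empirical formula equals the molecular formula.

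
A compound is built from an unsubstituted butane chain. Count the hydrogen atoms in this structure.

Atom tally by fragment:
  CH3 → C:1 H:3
  CH2 → C:1 H:2
  CH2 → C:1 H:2
  CH3 → C:1 H:3
Element totals:
  C: 4
  H: 10

10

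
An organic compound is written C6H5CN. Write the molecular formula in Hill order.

Element totals:
  C: 7
  H: 5
  N: 1

C7H5N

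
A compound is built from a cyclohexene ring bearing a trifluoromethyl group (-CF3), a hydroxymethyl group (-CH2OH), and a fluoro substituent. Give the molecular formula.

Atom tally by fragment:
  cyclohexene ring core → C:6 H:10
  (− 3 ring H displaced by substituents)
  + CF3 → C:1 F:3
  + CH2OH → C:1 H:3 O:1
  + F → F:1
Element totals:
  C: 8
  H: 10
  F: 4
  O: 1

C8H10F4O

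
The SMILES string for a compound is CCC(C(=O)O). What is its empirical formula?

C2H4O

Atom tally by fragment:
  CH3 → C:1 H:3
  CH2 → C:1 H:2
  CH2COOH → C:2 H:3 O:2
Element totals:
  C: 4
  H: 8
  O: 2
Molecular formula: C4H8O2.
gcd of subscripts = 2; dividing each by 2:
  C: 4/2 = 2
  H: 8/2 = 4
  O: 2/2 = 1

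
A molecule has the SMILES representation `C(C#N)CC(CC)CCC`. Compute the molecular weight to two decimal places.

Atom tally by fragment:
  NCCH2 → C:2 H:2 N:1
  CH2 → C:1 H:2
  CH(C2H5) → C:3 H:6
  CH2 → C:1 H:2
  CH2 → C:1 H:2
  CH3 → C:1 H:3
Element totals:
  C: 9
  H: 17
  N: 1
Molecular formula: C9H17N.
  M = 9(12.011) + 17(1.008) + 14.007
    = 108.099 + 17.136 + 14.007 = 139.242

139.24 g/mol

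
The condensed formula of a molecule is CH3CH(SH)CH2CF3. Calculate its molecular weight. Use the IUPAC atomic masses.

144.15 g/mol

Atom tally by fragment:
  CH3 → C:1 H:3
  CH(SH) → C:1 H:2 S:1
  CH2CF3 → C:2 H:2 F:3
Element totals:
  C: 4
  H: 7
  F: 3
  S: 1
Molecular formula: C4H7F3S.
  M = 4(12.011) + 7(1.008) + 3(18.998) + 32.06
    = 48.044 + 7.056 + 56.994 + 32.060 = 144.154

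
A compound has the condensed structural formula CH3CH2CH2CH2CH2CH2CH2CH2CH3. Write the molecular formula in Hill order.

Atom tally by fragment:
  CH3 → C:1 H:3
  CH2 → C:1 H:2
  CH2 → C:1 H:2
  CH2 → C:1 H:2
  CH2 → C:1 H:2
  CH2 → C:1 H:2
  CH2 → C:1 H:2
  CH2 → C:1 H:2
  CH3 → C:1 H:3
Element totals:
  C: 9
  H: 20

C9H20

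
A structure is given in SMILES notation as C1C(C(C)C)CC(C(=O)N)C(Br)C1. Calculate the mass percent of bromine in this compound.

Atom tally by fragment:
  cyclohexane ring core → C:6 H:12
  (− 3 ring H displaced by substituents)
  + CH(CH3)2 → C:3 H:7
  + CONH2 → C:1 H:2 O:1 N:1
  + Br → Br:1
Element totals:
  C: 10
  H: 18
  Br: 1
  N: 1
  O: 1
Molecular formula: C10H18BrNO.
Molar mass = 248.164 g/mol.
Mass from Br: 1 × 79.904 = 79.904 g/mol.
%Br = 79.904 / 248.164 × 100 = 32.20%.

32.20%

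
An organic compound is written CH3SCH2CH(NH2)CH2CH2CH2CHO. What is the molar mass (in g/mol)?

Atom tally by fragment:
  CH3SCH2 → C:2 H:5 S:1
  CH(NH2) → C:1 H:3 N:1
  CH2 → C:1 H:2
  CH2 → C:1 H:2
  CH2CHO → C:2 H:3 O:1
Element totals:
  C: 7
  H: 15
  N: 1
  O: 1
  S: 1
Molecular formula: C7H15NOS.
  M = 7(12.011) + 15(1.008) + 14.007 + 15.999 + 32.06
    = 84.077 + 15.120 + 14.007 + 15.999 + 32.060 = 161.263

161.26 g/mol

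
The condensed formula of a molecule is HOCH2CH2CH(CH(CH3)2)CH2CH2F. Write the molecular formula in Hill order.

Atom tally by fragment:
  HOCH2CH2 → C:2 H:5 O:1
  CH(CH(CH3)2) → C:4 H:8
  CH2 → C:1 H:2
  CH2F → C:1 H:2 F:1
Element totals:
  C: 8
  H: 17
  F: 1
  O: 1

C8H17FO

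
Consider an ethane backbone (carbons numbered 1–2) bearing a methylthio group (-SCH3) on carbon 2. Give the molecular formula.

Atom tally by fragment:
  CH3 → C:1 H:3
  CH2SCH3 → C:2 H:5 S:1
Element totals:
  C: 3
  H: 8
  S: 1

C3H8S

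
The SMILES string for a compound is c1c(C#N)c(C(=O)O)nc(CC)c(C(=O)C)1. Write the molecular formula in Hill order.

C11H10N2O3

Atom tally by fragment:
  pyridine ring core → C:5 H:5 N:1
  (− 4 ring H displaced by substituents)
  + CN → C:1 N:1
  + COOH → C:1 H:1 O:2
  + C2H5 → C:2 H:5
  + COCH3 → C:2 H:3 O:1
Element totals:
  C: 11
  H: 10
  N: 2
  O: 3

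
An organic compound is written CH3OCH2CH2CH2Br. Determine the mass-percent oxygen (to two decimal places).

10.46%

Element totals:
  C: 4
  H: 9
  Br: 1
  O: 1
Molecular formula: C4H9BrO.
Molar mass = 153.019 g/mol.
Mass from O: 1 × 15.999 = 15.999 g/mol.
%O = 15.999 / 153.019 × 100 = 10.46%.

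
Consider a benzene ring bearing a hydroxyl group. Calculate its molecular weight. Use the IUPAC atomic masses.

94.11 g/mol

Atom tally by fragment:
  benzene ring core → C:6 H:6
  (− 1 ring H displaced by substituents)
  + OH → O:1 H:1
Element totals:
  C: 6
  H: 6
  O: 1
Molecular formula: C6H6O.
  M = 6(12.011) + 6(1.008) + 15.999
    = 72.066 + 6.048 + 15.999 = 94.113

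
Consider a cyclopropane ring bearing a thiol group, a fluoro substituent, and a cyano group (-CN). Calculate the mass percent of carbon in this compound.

41.01%

Atom tally by fragment:
  cyclopropane ring core → C:3 H:6
  (− 3 ring H displaced by substituents)
  + SH → S:1 H:1
  + F → F:1
  + CN → C:1 N:1
Element totals:
  C: 4
  H: 4
  F: 1
  N: 1
  S: 1
Molecular formula: C4H4FNS.
Molar mass = 117.141 g/mol.
Mass from C: 4 × 12.011 = 48.044 g/mol.
%C = 48.044 / 117.141 × 100 = 41.01%.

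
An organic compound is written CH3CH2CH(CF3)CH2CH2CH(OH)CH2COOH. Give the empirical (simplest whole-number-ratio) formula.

C3H5FO

Atom tally by fragment:
  CH3 → C:1 H:3
  CH2 → C:1 H:2
  CH(CF3) → C:2 H:1 F:3
  CH2 → C:1 H:2
  CH2 → C:1 H:2
  CH(OH) → C:1 H:2 O:1
  CH2COOH → C:2 H:3 O:2
Element totals:
  C: 9
  H: 15
  F: 3
  O: 3
Molecular formula: C9H15F3O3.
gcd of subscripts = 3; dividing each by 3:
  C: 9/3 = 3
  F: 3/3 = 1
  H: 15/3 = 5
  O: 3/3 = 1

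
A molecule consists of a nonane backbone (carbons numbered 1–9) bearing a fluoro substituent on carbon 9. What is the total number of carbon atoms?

Atom tally by fragment:
  CH3 → C:1 H:3
  CH2 → C:1 H:2
  CH2 → C:1 H:2
  CH2 → C:1 H:2
  CH2 → C:1 H:2
  CH2 → C:1 H:2
  CH2 → C:1 H:2
  CH2 → C:1 H:2
  CH2F → C:1 H:2 F:1
Element totals:
  C: 9
  H: 19
  F: 1

9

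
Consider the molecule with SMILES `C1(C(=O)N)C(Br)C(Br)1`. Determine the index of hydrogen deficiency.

2

Atom tally by fragment:
  cyclopropane ring core → C:3 H:6
  (− 3 ring H displaced by substituents)
  + CONH2 → C:1 H:2 O:1 N:1
  + Br → Br:1
  + Br → Br:1
Element totals:
  C: 4
  H: 5
  Br: 2
  N: 1
  O: 1
Molecular formula: C4H5Br2NO.
DoU = (2C + 2 + N − H − X) / 2 = (2·4 + 2 + 1 − 5 − 2) / 2 = 2.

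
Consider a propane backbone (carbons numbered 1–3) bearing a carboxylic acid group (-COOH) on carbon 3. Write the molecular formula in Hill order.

Atom tally by fragment:
  CH3 → C:1 H:3
  CH2 → C:1 H:2
  CH2COOH → C:2 H:3 O:2
Element totals:
  C: 4
  H: 8
  O: 2

C4H8O2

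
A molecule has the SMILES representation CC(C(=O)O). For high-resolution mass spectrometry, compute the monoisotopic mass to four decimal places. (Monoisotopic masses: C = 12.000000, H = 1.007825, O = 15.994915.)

Atom tally by fragment:
  CH3 → C:1 H:3
  CH2COOH → C:2 H:3 O:2
Element totals:
  C: 3
  H: 6
  O: 2
Molecular formula: C3H6O2.
  M = 3(12.0) + 6(1.007825) + 2(15.994915)
    = 36.000000 + 6.046950 + 31.989830 = 74.036780

74.0368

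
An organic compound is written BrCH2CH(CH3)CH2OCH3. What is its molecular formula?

Atom tally by fragment:
  BrCH2 → C:1 H:2 Br:1
  CH(CH3) → C:2 H:4
  CH2OCH3 → C:2 H:5 O:1
Element totals:
  C: 5
  H: 11
  Br: 1
  O: 1

C5H11BrO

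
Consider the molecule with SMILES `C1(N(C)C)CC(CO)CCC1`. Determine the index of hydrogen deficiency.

Atom tally by fragment:
  cyclohexane ring core → C:6 H:12
  (− 2 ring H displaced by substituents)
  + N(CH3)2 → N:1 C:2 H:6
  + CH2OH → C:1 H:3 O:1
Element totals:
  C: 9
  H: 19
  N: 1
  O: 1
Molecular formula: C9H19NO.
DoU = (2C + 2 + N − H − X) / 2 = (2·9 + 2 + 1 − 19 − 0) / 2 = 1.

1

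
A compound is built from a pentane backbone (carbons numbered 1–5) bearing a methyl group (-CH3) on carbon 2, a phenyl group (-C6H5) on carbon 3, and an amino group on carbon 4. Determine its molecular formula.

C12H19N

Atom tally by fragment:
  CH3 → C:1 H:3
  CH(CH3) → C:2 H:4
  CH(C6H5) → C:7 H:6
  CH(NH2) → C:1 H:3 N:1
  CH3 → C:1 H:3
Element totals:
  C: 12
  H: 19
  N: 1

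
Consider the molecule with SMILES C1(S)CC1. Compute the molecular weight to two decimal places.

74.14 g/mol

Atom tally by fragment:
  cyclopropane ring core → C:3 H:6
  (− 1 ring H displaced by substituents)
  + SH → S:1 H:1
Element totals:
  C: 3
  H: 6
  S: 1
Molecular formula: C3H6S.
  M = 3(12.011) + 6(1.008) + 32.06
    = 36.033 + 6.048 + 32.060 = 74.141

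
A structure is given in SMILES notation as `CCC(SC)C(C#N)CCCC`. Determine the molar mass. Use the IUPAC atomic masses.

Atom tally by fragment:
  CH3 → C:1 H:3
  CH2 → C:1 H:2
  CH(SCH3) → C:2 H:4 S:1
  CH(CN) → C:2 H:1 N:1
  CH2 → C:1 H:2
  CH2 → C:1 H:2
  CH2 → C:1 H:2
  CH3 → C:1 H:3
Element totals:
  C: 10
  H: 19
  N: 1
  S: 1
Molecular formula: C10H19NS.
  M = 10(12.011) + 19(1.008) + 14.007 + 32.06
    = 120.110 + 19.152 + 14.007 + 32.060 = 185.329

185.33 g/mol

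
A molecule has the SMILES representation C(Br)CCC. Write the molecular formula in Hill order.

Atom tally by fragment:
  BrCH2 → C:1 H:2 Br:1
  CH2 → C:1 H:2
  CH2 → C:1 H:2
  CH3 → C:1 H:3
Element totals:
  C: 4
  H: 9
  Br: 1

C4H9Br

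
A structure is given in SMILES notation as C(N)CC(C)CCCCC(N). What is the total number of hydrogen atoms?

Atom tally by fragment:
  H2NCH2 → C:1 H:4 N:1
  CH2 → C:1 H:2
  CH(CH3) → C:2 H:4
  CH2 → C:1 H:2
  CH2 → C:1 H:2
  CH2 → C:1 H:2
  CH2 → C:1 H:2
  CH2NH2 → C:1 H:4 N:1
Element totals:
  C: 9
  H: 22
  N: 2

22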